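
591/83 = 591/83 = 7.12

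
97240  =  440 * 221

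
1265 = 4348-3083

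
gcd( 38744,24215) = 4843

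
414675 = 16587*25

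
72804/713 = 72804/713 = 102.11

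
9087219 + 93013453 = 102100672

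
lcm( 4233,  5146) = 262446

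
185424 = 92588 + 92836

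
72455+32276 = 104731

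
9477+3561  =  13038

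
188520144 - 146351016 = 42169128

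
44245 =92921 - 48676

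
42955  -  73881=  - 30926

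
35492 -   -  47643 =83135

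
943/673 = 1 + 270/673 = 1.40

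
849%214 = 207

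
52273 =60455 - 8182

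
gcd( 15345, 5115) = 5115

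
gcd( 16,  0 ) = 16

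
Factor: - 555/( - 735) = 37/49 = 7^( - 2) *37^1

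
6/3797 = 6/3797 = 0.00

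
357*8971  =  3202647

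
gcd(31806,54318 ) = 6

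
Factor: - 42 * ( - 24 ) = 2^4*3^2*7^1 = 1008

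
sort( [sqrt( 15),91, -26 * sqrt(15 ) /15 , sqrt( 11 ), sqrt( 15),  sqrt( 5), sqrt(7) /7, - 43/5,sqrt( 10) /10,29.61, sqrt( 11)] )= [ - 43/5, - 26*sqrt( 15 ) /15, sqrt( 10 )/10 , sqrt(7)/7,sqrt(5), sqrt(11 ), sqrt( 11), sqrt(15),sqrt( 15), 29.61,  91]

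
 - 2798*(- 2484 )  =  6950232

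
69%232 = 69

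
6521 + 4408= 10929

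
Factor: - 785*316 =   -  248060 = -2^2*5^1*79^1*157^1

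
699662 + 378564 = 1078226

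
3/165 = 1/55= 0.02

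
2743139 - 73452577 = -70709438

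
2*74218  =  148436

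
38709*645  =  24967305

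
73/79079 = 73/79079 =0.00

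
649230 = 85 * 7638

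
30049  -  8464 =21585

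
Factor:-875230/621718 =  - 5^1*19^( - 1)*16361^(  -  1) * 87523^1 = - 437615/310859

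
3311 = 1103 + 2208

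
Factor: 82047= 3^1 * 7^1 * 3907^1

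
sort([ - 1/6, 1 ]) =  [ - 1/6,1]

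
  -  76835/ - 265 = 15367/53= 289.94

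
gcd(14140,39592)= 2828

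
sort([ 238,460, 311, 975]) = [238,311 , 460,975]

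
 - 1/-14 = 1/14 = 0.07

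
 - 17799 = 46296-64095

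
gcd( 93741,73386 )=3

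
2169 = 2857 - 688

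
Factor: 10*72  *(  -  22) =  - 15840 = -2^5*3^2*5^1 *11^1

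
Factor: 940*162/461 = 152280/461 = 2^3*3^4*5^1*47^1*461^( - 1)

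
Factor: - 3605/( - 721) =5^1 = 5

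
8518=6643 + 1875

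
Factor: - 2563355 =  -  5^1*512671^1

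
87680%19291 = 10516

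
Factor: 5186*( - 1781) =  - 9236266 = - 2^1*13^1*137^1 *2593^1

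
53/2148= 53/2148 = 0.02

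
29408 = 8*3676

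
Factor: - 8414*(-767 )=2^1*7^1*13^1*59^1 * 601^1 = 6453538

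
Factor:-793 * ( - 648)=2^3*3^4*13^1 * 61^1= 513864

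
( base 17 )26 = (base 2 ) 101000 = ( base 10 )40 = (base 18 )24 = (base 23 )1h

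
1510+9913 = 11423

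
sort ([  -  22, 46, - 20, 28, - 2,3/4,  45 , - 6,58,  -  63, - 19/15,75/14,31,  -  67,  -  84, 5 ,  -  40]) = [  -  84,  -  67, - 63,-40,  -  22,  -  20, - 6,  -  2,  -  19/15, 3/4, 5, 75/14, 28, 31,45, 46,58]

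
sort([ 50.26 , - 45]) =[ - 45, 50.26] 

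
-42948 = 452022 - 494970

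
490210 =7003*70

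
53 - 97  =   - 44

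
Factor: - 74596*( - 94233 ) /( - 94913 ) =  - 2^2*3^1 * 7^ (  -  2 )*13^( - 1 )*17^1*101^1 * 149^( -1 ) * 311^1*1097^1 = -7029404868/94913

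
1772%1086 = 686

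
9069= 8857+212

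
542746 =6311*86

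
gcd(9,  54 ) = 9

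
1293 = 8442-7149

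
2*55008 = 110016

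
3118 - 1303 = 1815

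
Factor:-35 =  - 5^1*7^1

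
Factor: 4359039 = 3^1*43^1 * 33791^1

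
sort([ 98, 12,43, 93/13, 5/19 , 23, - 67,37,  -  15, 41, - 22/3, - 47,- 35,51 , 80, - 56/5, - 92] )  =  [ - 92, - 67, - 47,- 35, - 15, - 56/5, - 22/3, 5/19  ,  93/13,12,  23,37, 41,43,51,80,98]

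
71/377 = 71/377=0.19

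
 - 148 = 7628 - 7776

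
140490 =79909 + 60581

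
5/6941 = 5/6941= 0.00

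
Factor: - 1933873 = -31^1*62383^1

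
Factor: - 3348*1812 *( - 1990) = 2^5*3^4 * 5^1 * 31^1*151^1*199^1 = 12072486240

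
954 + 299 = 1253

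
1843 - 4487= - 2644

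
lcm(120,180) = 360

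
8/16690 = 4/8345 = 0.00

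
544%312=232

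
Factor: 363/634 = 2^( - 1 )*3^1 *11^2*317^( - 1)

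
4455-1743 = 2712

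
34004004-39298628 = - 5294624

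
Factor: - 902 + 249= - 653^1  =  - 653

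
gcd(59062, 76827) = 1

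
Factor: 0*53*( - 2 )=0= 0^1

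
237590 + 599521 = 837111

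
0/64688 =0= 0.00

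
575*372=213900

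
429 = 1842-1413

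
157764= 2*78882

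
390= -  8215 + 8605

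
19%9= 1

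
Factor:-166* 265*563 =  - 24766370 = - 2^1*5^1*53^1*83^1*563^1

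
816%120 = 96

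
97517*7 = 682619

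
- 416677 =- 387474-29203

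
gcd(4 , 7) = 1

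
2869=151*19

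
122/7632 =61/3816= 0.02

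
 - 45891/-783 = 58  +  53/87 = 58.61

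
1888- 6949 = -5061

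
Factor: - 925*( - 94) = 86950 = 2^1*5^2 * 37^1*47^1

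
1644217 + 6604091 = 8248308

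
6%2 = 0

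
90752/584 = 155+29/73 = 155.40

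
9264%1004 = 228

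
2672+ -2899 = - 227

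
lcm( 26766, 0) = 0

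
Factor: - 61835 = - 5^1*83^1 * 149^1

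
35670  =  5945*6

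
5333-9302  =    -  3969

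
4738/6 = 789  +  2/3 = 789.67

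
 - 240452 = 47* (  -  5116)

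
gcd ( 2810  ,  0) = 2810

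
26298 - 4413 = 21885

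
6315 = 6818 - 503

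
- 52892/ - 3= 17630 + 2/3 = 17630.67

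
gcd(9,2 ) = 1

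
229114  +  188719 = 417833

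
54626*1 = 54626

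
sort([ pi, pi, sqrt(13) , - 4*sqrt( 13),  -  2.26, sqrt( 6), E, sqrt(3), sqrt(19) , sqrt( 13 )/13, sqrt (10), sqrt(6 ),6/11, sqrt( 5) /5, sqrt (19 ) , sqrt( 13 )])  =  [-4*sqrt (13),-2.26, sqrt (13 ) /13, sqrt(5 ) /5, 6/11,sqrt( 3), sqrt(6),sqrt(6 ), E, pi, pi, sqrt(10 ),sqrt(13), sqrt ( 13), sqrt(  19),sqrt(19)]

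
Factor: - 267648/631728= - 136/321 = - 2^3*3^(-1 )*17^1*107^ ( - 1)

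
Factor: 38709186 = 2^1*3^1*53^1*121727^1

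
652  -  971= - 319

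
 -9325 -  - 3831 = - 5494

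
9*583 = 5247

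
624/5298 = 104/883 = 0.12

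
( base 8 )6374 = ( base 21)7B6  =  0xcfc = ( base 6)23220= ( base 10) 3324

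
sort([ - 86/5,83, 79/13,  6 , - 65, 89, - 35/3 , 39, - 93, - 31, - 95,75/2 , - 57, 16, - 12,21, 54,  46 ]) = [ - 95,-93, - 65, - 57 , - 31, - 86/5, - 12, - 35/3,6,79/13, 16,21,75/2, 39, 46,54, 83,89 ]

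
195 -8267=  - 8072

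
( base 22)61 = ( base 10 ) 133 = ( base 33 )41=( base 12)B1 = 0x85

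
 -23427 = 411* ( - 57)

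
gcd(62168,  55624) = 3272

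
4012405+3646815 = 7659220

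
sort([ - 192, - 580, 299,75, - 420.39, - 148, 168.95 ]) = [ - 580, - 420.39, - 192, -148,75,  168.95, 299 ]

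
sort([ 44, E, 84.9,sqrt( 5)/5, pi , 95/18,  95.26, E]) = [ sqrt(5) /5 , E, E,pi, 95/18, 44, 84.9, 95.26]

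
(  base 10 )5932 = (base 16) 172C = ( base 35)4TH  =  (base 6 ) 43244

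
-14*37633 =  - 526862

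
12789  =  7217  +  5572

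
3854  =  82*47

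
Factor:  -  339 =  - 3^1*113^1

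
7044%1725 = 144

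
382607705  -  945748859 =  - 563141154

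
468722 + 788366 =1257088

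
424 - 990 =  - 566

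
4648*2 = 9296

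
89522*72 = 6445584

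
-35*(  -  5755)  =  201425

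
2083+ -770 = 1313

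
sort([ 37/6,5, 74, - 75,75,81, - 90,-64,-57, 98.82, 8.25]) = [-90, - 75, - 64, - 57,  5,37/6 , 8.25,74,75,  81,98.82] 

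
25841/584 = 44 + 145/584 = 44.25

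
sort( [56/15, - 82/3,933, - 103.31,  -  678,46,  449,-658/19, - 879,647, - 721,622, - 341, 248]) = [ - 879, - 721,- 678, - 341, - 103.31 , - 658/19, - 82/3,56/15, 46,248, 449,622, 647, 933 ]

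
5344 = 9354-4010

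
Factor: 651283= 71^1*9173^1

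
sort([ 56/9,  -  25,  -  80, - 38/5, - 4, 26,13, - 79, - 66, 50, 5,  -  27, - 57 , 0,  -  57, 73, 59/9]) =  [ - 80, - 79,- 66, - 57 , - 57, - 27, - 25,-38/5, - 4, 0, 5, 56/9,59/9, 13,26, 50 , 73]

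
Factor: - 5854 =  - 2^1*2927^1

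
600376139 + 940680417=1541056556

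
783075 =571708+211367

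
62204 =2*31102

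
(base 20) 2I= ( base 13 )46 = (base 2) 111010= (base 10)58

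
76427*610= 46620470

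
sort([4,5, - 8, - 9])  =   [- 9, - 8, 4,5]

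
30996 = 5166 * 6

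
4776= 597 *8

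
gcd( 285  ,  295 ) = 5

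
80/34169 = 80/34169 =0.00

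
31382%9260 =3602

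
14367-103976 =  - 89609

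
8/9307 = 8/9307  =  0.00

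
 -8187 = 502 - 8689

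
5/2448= 5/2448 = 0.00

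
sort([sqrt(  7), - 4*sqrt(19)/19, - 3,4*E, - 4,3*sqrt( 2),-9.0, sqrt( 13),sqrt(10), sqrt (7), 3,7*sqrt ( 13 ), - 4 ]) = [ - 9.0, - 4, - 4, - 3, - 4*sqrt( 19)/19,  sqrt( 7 ),  sqrt(7 ), 3 , sqrt( 10), sqrt( 13 ),3*sqrt ( 2), 4*E, 7 * sqrt( 13)] 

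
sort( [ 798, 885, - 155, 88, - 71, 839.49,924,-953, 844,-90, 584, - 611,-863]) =[-953,-863, - 611,-155, - 90, - 71, 88, 584,798, 839.49, 844,885, 924]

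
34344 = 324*106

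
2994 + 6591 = 9585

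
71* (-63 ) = - 4473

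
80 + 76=156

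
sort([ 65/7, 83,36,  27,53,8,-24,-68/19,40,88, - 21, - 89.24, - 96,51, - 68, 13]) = [  -  96, - 89.24, - 68, - 24, - 21, - 68/19,8,65/7,  13 , 27, 36,40,51 , 53,83,88 ]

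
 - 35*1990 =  - 69650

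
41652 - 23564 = 18088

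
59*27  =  1593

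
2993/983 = 2993/983 = 3.04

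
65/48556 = 65/48556 = 0.00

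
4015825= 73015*55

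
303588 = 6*50598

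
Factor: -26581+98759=2^1*151^1 * 239^1  =  72178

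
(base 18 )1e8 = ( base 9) 718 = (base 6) 2412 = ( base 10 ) 584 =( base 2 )1001001000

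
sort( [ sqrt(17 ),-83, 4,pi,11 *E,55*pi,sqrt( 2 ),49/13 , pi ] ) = [-83,  sqrt( 2),pi,pi, 49/13 , 4, sqrt( 17 ),  11*E,55*pi] 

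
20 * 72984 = 1459680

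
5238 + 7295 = 12533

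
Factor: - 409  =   - 409^1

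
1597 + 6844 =8441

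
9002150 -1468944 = 7533206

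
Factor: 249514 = 2^1*73^1*1709^1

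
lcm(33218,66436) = 66436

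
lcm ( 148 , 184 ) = 6808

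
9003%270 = 93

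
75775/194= 75775/194 = 390.59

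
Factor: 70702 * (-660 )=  - 2^3*3^1*5^1 * 11^1 * 23^1*29^1*53^1 = - 46663320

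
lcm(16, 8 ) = 16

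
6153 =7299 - 1146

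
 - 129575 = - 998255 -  - 868680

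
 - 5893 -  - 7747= 1854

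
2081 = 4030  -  1949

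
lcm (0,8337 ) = 0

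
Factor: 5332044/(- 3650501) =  - 2^2*3^1*23^1*19319^1*3650501^(  -  1) 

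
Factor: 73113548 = 2^2 * 1697^1*10771^1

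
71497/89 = 71497/89 = 803.34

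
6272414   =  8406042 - 2133628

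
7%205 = 7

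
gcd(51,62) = 1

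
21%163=21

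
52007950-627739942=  - 575731992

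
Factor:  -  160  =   - 2^5*5^1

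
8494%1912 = 846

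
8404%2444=1072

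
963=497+466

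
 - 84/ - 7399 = 12/1057 = 0.01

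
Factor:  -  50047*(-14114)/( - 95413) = - 2^1*7057^1*50047^1 * 95413^( - 1) = - 706363358/95413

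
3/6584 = 3/6584  =  0.00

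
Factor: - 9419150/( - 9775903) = 2^1*5^2*13^1*43^1*53^(-1)*67^( - 1) * 337^1*2753^ ( - 1)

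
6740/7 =962 + 6/7   =  962.86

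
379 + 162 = 541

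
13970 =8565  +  5405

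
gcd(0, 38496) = 38496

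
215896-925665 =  - 709769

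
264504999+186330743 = 450835742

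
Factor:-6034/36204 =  - 1/6 = - 2^( - 1 )*3^( - 1 )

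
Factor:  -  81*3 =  - 3^5 = - 243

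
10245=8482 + 1763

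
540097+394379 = 934476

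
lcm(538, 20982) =20982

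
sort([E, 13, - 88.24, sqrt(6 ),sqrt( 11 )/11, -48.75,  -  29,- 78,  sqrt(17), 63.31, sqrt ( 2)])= [  -  88.24, - 78, - 48.75, - 29,sqrt(11) /11, sqrt(2),sqrt(6),E,sqrt(17 ),13, 63.31] 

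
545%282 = 263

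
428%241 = 187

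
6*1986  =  11916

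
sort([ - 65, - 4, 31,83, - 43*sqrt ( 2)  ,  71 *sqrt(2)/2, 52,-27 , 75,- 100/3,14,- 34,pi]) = [ - 65,-43 * sqrt( 2) ,  -  34, - 100/3, - 27, - 4 , pi,  14, 31 , 71 * sqrt(2)/2,52, 75,83] 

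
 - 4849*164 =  - 795236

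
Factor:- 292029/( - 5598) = 2^( - 1) * 3^( - 1 )*313^1 = 313/6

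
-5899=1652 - 7551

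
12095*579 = 7003005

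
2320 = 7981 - 5661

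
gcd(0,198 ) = 198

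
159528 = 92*1734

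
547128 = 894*612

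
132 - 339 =-207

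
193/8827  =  193/8827  =  0.02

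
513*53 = 27189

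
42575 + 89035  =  131610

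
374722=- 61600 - -436322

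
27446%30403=27446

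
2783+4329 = 7112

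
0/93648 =0=0.00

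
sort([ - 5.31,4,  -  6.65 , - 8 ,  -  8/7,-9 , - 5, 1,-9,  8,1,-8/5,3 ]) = [ - 9,- 9, - 8, - 6.65,-5.31,-5,-8/5, - 8/7,1, 1,3,  4,8 ]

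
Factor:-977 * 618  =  - 2^1 * 3^1 *103^1 * 977^1= - 603786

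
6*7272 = 43632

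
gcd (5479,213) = 1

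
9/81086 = 9/81086 = 0.00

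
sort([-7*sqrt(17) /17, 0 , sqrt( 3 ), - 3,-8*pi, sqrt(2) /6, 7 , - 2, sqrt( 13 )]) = [ - 8* pi,-3,-2, - 7*sqrt( 17) /17,0, sqrt(2 )/6,  sqrt(3),sqrt(13),7]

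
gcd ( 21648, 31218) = 66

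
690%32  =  18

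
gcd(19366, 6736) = 842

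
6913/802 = 8 + 497/802 = 8.62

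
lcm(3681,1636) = 14724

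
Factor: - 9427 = -11^1 * 857^1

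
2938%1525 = 1413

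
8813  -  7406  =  1407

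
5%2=1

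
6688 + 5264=11952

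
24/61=24/61 = 0.39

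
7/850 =7/850=0.01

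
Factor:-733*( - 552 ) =2^3*3^1*23^1*733^1  =  404616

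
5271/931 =5+88/133 = 5.66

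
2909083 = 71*40973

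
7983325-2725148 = 5258177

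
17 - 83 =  - 66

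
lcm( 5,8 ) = 40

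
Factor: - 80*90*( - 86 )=619200 = 2^6 * 3^2*5^2*43^1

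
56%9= 2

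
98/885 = 98/885 =0.11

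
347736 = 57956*6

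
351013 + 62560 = 413573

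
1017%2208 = 1017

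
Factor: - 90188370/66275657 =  - 2^1*3^3 * 5^1*7^( -1)*334031^1 * 9467951^(-1) 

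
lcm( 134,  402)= 402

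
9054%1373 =816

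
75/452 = 75/452= 0.17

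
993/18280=993/18280 = 0.05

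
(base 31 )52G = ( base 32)4oj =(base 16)1313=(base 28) 66B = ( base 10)4883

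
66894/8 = 33447/4 = 8361.75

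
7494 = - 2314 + 9808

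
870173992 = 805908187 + 64265805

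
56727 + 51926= 108653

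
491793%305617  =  186176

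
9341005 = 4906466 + 4434539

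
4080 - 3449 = 631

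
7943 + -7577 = 366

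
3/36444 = 1/12148 = 0.00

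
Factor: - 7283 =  - 7283^1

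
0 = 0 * 312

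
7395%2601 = 2193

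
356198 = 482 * 739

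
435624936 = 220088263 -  - 215536673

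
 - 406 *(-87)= 35322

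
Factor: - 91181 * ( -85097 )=7759229557 = 19^1* 43^1*1979^1*4799^1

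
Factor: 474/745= 2^1 *3^1 * 5^( -1 ) * 79^1*149^( - 1 ) 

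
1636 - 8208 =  - 6572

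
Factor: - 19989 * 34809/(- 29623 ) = 3^3 * 11^ ( - 1 )*41^1*283^1*2221^1*2693^( - 1 ) = 695797101/29623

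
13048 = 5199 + 7849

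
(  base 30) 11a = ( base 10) 940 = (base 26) 1A4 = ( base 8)1654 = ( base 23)1hk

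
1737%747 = 243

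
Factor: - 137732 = -2^2*7^1*4919^1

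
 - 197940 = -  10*19794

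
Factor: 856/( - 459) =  - 2^3*3^(-3)*17^( - 1 )*107^1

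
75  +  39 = 114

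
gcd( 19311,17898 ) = 471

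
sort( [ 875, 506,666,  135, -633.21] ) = [  -  633.21, 135,506, 666,875]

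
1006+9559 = 10565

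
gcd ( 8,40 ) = 8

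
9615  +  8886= 18501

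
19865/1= 19865 =19865.00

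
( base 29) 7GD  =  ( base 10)6364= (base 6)45244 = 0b1100011011100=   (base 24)b14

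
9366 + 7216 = 16582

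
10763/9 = 1195 + 8/9 = 1195.89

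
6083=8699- 2616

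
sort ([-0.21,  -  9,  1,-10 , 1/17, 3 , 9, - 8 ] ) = [ -10,-9,-8, - 0.21 , 1/17,  1 , 3  ,  9 ] 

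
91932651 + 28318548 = 120251199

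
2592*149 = 386208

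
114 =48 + 66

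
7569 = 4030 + 3539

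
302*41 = 12382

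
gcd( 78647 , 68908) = 1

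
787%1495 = 787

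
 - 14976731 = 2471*( - 6061)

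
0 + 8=8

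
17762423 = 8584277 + 9178146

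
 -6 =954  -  960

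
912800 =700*1304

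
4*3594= 14376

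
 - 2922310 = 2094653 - 5016963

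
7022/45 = 7022/45 = 156.04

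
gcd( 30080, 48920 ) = 40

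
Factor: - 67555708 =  - 2^2*11^1*53^1*59^1*491^1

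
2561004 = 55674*46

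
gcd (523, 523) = 523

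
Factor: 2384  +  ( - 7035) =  - 4651^1 = -4651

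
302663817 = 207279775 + 95384042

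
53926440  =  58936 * 915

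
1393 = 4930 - 3537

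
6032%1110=482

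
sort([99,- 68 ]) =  [ - 68,99 ] 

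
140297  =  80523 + 59774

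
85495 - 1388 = 84107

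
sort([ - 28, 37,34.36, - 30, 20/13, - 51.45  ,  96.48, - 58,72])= [ - 58,- 51.45, - 30, - 28 , 20/13, 34.36 , 37, 72,  96.48]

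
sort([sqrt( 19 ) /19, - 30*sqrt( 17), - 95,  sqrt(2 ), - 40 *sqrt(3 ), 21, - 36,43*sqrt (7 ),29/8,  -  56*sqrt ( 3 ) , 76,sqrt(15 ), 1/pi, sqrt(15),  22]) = [  -  30*sqrt ( 17), - 56*sqrt(3), - 95, - 40*sqrt( 3), - 36, sqrt (19) /19, 1/pi, sqrt( 2 ),29/8,sqrt( 15),sqrt( 15 ), 21,22, 76, 43*sqrt(7 ) ]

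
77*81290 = 6259330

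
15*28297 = 424455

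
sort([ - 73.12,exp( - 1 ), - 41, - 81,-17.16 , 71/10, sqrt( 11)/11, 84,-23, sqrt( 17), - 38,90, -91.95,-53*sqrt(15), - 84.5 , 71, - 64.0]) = [ - 53 * sqrt(15),-91.95, -84.5, - 81 ,- 73.12 ,-64.0 , - 41,-38, - 23, - 17.16,  sqrt( 11)/11, exp(-1 ),sqrt (17) , 71/10,  71,  84,90 ] 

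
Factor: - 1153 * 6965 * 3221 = -25866707545 = - 5^1 * 7^1* 199^1 * 1153^1 *3221^1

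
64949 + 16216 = 81165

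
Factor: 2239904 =2^5*69997^1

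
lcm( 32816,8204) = 32816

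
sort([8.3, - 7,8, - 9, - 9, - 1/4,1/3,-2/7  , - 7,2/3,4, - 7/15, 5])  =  [-9,-9, - 7, - 7,-7/15, - 2/7 ,-1/4 , 1/3,2/3,4, 5, 8,8.3]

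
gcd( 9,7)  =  1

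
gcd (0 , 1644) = 1644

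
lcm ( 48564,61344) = 1165536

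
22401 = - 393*( - 57 ) 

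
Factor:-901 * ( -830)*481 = 359706230 = 2^1 * 5^1*13^1*17^1*37^1*53^1*83^1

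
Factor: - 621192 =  - 2^3*3^1*11^1*13^1 * 181^1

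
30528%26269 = 4259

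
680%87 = 71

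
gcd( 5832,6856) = 8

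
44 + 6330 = 6374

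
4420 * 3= 13260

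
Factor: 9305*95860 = 891977300 = 2^2*5^2*1861^1*4793^1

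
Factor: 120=2^3 * 3^1 * 5^1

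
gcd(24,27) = 3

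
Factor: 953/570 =2^(- 1) * 3^( - 1) * 5^( - 1) *19^( - 1)*953^1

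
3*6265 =18795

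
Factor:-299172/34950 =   -  214/25 = - 2^1* 5^( - 2)*107^1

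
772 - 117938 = - 117166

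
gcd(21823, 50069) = 1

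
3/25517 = 3/25517 = 0.00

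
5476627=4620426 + 856201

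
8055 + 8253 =16308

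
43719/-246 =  - 14573/82 = - 177.72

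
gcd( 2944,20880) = 16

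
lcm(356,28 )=2492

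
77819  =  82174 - 4355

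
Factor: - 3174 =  - 2^1*3^1*23^2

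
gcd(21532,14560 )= 28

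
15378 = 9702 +5676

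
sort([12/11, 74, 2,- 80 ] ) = [-80, 12/11, 2, 74 ]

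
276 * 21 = 5796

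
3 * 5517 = 16551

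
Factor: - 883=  - 883^1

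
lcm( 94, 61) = 5734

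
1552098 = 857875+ 694223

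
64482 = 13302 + 51180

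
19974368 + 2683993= 22658361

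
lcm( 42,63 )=126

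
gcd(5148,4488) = 132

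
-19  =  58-77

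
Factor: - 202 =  - 2^1*101^1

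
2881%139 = 101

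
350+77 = 427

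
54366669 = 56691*959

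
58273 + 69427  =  127700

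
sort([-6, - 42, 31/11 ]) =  [ - 42,  -  6, 31/11]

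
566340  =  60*9439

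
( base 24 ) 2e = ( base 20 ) 32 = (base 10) 62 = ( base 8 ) 76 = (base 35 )1r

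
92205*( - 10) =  - 922050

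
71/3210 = 71/3210 = 0.02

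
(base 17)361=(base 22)202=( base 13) 598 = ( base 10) 970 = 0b1111001010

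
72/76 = 18/19 =0.95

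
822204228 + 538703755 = 1360907983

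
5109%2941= 2168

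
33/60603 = 11/20201 = 0.00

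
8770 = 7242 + 1528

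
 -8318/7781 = - 2+7244/7781 = - 1.07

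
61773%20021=1710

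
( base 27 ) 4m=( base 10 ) 130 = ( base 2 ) 10000010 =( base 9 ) 154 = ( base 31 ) 46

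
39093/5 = 39093/5 = 7818.60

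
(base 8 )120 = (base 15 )55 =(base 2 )1010000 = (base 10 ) 80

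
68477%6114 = 1223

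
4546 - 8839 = -4293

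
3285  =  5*657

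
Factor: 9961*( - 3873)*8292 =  - 2^2*3^2 * 7^1*691^1*1291^1*1423^1 = - 319896678276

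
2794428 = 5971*468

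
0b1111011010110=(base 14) 2c3c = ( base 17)1a56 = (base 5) 223034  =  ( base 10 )7894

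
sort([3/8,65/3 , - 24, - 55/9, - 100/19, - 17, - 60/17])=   [ - 24, - 17, - 55/9, - 100/19, - 60/17,3/8,65/3]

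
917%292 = 41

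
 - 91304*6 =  - 547824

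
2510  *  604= 1516040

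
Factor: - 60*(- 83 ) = 2^2*3^1*5^1*83^1 = 4980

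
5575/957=5575/957 = 5.83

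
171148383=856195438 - 685047055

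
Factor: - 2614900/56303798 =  - 1307450/28151899 = -2^1*5^2*79^1*331^1*28151899^( - 1)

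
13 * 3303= 42939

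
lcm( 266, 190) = 1330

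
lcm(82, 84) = 3444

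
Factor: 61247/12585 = 3^ ( - 1)*5^ ( - 1 ) *73^1 = 73/15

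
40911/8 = 40911/8 = 5113.88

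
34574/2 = 17287 = 17287.00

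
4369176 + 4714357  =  9083533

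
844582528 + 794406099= 1638988627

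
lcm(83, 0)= 0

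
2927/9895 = 2927/9895 = 0.30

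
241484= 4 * 60371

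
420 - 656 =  - 236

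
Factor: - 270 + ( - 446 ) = -2^2*179^1= - 716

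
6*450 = 2700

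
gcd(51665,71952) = 1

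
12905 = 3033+9872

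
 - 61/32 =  - 61/32 = - 1.91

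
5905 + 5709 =11614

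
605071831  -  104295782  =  500776049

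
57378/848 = 28689/424 = 67.66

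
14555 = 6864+7691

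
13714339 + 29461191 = 43175530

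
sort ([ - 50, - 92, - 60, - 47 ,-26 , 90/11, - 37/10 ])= [ - 92, -60, - 50,-47,-26, - 37/10 , 90/11]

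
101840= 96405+5435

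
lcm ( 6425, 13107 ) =327675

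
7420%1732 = 492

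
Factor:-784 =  - 2^4*7^2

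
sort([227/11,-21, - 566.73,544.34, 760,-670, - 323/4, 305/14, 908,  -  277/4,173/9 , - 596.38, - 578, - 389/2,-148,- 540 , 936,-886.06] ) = [  -  886.06,-670, - 596.38,-578 ,-566.73,-540, - 389/2 ,- 148, - 323/4, - 277/4, - 21,173/9,227/11,305/14, 544.34,760,908, 936 ] 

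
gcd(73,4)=1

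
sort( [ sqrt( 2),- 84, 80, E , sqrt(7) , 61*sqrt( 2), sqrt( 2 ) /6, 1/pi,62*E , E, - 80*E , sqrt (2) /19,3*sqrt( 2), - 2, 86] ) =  [ - 80*E, - 84,  -  2 , sqrt( 2)/19, sqrt( 2)/6,1/pi,sqrt(2),sqrt(7), E, E,3 * sqrt( 2), 80 , 86 , 61*sqrt( 2), 62*E ] 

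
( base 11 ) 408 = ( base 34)eg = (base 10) 492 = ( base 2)111101100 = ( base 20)14c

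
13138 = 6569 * 2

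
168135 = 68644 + 99491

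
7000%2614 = 1772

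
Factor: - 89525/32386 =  - 2^( - 1)*5^2*3581^1*16193^ (- 1)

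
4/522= 2/261  =  0.01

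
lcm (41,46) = 1886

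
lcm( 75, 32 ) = 2400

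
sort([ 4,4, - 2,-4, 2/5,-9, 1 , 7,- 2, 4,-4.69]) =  [ - 9,-4.69,-4, - 2, - 2, 2/5, 1, 4,4, 4 , 7]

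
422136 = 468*902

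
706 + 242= 948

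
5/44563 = 5/44563 = 0.00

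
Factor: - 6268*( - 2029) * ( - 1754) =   -  2^3*877^1*1567^1*2029^1=- 22306972088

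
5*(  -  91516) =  - 457580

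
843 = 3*281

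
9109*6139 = 55920151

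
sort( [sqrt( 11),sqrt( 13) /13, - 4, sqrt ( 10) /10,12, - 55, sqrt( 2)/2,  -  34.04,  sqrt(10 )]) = [ - 55, - 34.04, - 4,sqrt(13)/13, sqrt(10 ) /10,sqrt( 2 )/2, sqrt( 10), sqrt (11 ), 12] 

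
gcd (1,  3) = 1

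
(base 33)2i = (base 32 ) 2K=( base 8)124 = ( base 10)84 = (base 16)54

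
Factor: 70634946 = 2^1*3^1*73^1*161267^1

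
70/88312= 5/6308 = 0.00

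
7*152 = 1064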